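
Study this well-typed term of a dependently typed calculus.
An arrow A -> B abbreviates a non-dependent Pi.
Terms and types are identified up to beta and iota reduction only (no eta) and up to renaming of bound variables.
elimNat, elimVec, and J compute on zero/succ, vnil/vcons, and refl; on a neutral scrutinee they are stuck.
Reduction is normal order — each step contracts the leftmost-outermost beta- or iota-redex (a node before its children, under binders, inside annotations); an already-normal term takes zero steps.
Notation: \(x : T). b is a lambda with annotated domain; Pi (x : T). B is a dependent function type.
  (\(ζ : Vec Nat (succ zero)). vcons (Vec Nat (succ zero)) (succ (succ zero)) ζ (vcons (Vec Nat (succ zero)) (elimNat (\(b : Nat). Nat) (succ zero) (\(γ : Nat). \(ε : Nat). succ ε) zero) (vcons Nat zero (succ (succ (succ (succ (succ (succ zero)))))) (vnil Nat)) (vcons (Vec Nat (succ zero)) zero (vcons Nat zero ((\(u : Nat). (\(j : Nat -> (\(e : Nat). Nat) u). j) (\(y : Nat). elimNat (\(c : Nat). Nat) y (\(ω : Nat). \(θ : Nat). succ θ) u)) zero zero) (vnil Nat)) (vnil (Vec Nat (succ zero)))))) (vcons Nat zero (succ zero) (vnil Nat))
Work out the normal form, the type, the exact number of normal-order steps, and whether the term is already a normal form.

resulting normal form:
  vcons (Vec Nat (succ zero)) (succ (succ zero)) (vcons Nat zero (succ zero) (vnil Nat)) (vcons (Vec Nat (succ zero)) (succ zero) (vcons Nat zero (succ (succ (succ (succ (succ (succ zero)))))) (vnil Nat)) (vcons (Vec Nat (succ zero)) zero (vcons Nat zero zero (vnil Nat)) (vnil (Vec Nat (succ zero)))))
type:
  Vec (Vec Nat (succ zero)) (succ (succ (succ zero)))
steps to reach normal form (normal order): 6
started in normal form: no
first redex: a beta-redex


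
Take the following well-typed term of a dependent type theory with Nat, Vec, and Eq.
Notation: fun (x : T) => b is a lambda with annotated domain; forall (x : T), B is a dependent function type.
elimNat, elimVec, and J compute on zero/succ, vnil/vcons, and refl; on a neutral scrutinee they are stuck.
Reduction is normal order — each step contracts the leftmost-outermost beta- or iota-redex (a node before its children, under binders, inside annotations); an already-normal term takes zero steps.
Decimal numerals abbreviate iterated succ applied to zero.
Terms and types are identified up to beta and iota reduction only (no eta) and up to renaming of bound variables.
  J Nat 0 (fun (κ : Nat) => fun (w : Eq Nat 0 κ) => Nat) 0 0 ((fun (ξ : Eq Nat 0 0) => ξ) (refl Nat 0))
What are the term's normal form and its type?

reduced normal form:
  0
inferred type:
  Nat


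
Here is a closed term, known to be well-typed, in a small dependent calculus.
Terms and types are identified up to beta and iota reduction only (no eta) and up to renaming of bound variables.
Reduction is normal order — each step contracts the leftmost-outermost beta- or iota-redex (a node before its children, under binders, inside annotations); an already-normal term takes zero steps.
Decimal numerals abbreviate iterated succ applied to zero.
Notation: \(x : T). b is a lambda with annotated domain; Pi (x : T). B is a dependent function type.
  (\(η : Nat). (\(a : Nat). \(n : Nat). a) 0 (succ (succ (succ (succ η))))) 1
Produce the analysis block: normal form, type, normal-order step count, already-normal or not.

resulting normal form:
  0
type:
  Nat
normal-order step count: 3
term was already normal: no
first redex: a beta-redex


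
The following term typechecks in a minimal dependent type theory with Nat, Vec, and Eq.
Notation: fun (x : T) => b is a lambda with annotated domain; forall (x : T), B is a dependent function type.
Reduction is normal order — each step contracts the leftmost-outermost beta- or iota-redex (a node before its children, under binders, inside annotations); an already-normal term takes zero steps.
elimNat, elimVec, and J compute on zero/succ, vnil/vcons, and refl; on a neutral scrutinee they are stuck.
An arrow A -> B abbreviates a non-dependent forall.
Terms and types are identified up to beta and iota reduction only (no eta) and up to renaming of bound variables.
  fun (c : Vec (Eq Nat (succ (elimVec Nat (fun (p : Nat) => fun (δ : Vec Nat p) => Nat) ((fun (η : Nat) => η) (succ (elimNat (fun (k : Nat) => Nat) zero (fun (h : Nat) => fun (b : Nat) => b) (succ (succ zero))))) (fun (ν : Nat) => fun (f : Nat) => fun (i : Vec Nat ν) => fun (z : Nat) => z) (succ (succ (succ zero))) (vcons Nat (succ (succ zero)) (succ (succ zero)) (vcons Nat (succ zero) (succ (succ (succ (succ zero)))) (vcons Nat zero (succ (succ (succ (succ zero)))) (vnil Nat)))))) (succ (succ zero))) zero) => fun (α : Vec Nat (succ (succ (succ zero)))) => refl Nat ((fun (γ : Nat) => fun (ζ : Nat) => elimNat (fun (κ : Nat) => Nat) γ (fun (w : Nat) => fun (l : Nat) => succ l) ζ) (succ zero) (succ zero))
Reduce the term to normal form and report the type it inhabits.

resulting normal form:
  fun (c : Vec (Eq Nat (succ (succ zero)) (succ (succ zero))) zero) => fun (p : Vec Nat (succ (succ (succ zero)))) => refl Nat (succ (succ zero))
inferred type:
  Vec (Eq Nat (succ (succ zero)) (succ (succ zero))) zero -> Vec Nat (succ (succ (succ zero))) -> Eq Nat (succ (succ zero)) (succ (succ zero))
observation: 30 normal-order steps normalize the term, beginning with an elimVec iota-redex.


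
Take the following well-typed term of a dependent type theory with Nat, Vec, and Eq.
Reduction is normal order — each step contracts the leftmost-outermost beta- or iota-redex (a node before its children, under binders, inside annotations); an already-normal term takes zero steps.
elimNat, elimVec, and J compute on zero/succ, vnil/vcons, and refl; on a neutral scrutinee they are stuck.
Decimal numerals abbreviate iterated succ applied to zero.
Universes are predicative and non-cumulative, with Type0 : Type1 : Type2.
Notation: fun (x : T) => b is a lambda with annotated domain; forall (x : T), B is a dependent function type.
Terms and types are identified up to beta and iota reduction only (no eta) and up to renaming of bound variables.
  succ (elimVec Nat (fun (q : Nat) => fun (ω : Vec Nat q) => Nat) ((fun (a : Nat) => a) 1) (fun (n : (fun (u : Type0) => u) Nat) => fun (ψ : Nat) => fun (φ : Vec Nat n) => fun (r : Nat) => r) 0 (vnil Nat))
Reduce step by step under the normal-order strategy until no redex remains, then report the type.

normal-order reduction sequence:
  succ (elimVec Nat (fun (q : Nat) => fun (ω : Vec Nat q) => Nat) ((fun (a : Nat) => a) 1) (fun (n : (fun (u : Type0) => u) Nat) => fun (ψ : Nat) => fun (φ : Vec Nat n) => fun (r : Nat) => r) 0 (vnil Nat))
  ~> succ ((fun (q : Nat) => q) 1)
  ~> 2
the term's type:
  Nat


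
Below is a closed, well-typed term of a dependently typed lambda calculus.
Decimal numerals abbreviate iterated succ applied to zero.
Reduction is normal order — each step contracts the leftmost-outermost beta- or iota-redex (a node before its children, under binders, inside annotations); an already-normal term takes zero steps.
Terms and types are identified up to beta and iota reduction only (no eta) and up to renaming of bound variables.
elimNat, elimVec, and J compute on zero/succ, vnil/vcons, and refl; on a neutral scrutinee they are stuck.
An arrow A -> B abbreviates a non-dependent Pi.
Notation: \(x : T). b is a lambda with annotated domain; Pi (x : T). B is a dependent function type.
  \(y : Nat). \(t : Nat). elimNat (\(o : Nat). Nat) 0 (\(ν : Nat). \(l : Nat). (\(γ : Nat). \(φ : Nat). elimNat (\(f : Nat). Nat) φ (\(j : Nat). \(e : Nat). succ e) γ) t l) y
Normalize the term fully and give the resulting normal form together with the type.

normal form:
  \(y : Nat). \(t : Nat). elimNat (\(o : Nat). Nat) 0 (\(ν : Nat). \(l : Nat). elimNat (\(γ : Nat). Nat) l (\(φ : Nat). \(f : Nat). succ f) t) y
inferred type:
  Nat -> Nat -> Nat
observation: normalization takes exactly 2 steps under the normal-order strategy.


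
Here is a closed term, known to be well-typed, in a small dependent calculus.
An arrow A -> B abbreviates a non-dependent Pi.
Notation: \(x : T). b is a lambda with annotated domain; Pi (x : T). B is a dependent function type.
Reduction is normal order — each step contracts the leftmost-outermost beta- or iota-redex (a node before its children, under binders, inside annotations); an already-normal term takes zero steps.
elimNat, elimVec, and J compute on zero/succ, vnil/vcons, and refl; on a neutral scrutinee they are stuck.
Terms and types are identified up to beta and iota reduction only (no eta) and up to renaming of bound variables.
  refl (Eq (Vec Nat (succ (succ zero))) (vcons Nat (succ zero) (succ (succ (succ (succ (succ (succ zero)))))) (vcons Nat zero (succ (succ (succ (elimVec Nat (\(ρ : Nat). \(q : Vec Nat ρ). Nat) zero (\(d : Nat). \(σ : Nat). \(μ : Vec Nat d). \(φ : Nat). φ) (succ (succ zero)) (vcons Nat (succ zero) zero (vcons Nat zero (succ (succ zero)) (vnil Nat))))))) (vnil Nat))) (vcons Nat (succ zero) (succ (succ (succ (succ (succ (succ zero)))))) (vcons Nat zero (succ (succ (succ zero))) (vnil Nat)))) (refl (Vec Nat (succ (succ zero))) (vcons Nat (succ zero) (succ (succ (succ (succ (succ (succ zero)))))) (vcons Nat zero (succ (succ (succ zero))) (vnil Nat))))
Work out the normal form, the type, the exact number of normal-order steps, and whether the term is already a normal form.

normal form:
  refl (Eq (Vec Nat (succ (succ zero))) (vcons Nat (succ zero) (succ (succ (succ (succ (succ (succ zero)))))) (vcons Nat zero (succ (succ (succ zero))) (vnil Nat))) (vcons Nat (succ zero) (succ (succ (succ (succ (succ (succ zero)))))) (vcons Nat zero (succ (succ (succ zero))) (vnil Nat)))) (refl (Vec Nat (succ (succ zero))) (vcons Nat (succ zero) (succ (succ (succ (succ (succ (succ zero)))))) (vcons Nat zero (succ (succ (succ zero))) (vnil Nat))))
type:
  Eq (Eq (Vec Nat (succ (succ zero))) (vcons Nat (succ zero) (succ (succ (succ (succ (succ (succ zero)))))) (vcons Nat zero (succ (succ (succ zero))) (vnil Nat))) (vcons Nat (succ zero) (succ (succ (succ (succ (succ (succ zero)))))) (vcons Nat zero (succ (succ (succ zero))) (vnil Nat)))) (refl (Vec Nat (succ (succ zero))) (vcons Nat (succ zero) (succ (succ (succ (succ (succ (succ zero)))))) (vcons Nat zero (succ (succ (succ zero))) (vnil Nat)))) (refl (Vec Nat (succ (succ zero))) (vcons Nat (succ zero) (succ (succ (succ (succ (succ (succ zero)))))) (vcons Nat zero (succ (succ (succ zero))) (vnil Nat))))
normal-order step count: 11
already normal: no
first redex: an elimVec iota-redex


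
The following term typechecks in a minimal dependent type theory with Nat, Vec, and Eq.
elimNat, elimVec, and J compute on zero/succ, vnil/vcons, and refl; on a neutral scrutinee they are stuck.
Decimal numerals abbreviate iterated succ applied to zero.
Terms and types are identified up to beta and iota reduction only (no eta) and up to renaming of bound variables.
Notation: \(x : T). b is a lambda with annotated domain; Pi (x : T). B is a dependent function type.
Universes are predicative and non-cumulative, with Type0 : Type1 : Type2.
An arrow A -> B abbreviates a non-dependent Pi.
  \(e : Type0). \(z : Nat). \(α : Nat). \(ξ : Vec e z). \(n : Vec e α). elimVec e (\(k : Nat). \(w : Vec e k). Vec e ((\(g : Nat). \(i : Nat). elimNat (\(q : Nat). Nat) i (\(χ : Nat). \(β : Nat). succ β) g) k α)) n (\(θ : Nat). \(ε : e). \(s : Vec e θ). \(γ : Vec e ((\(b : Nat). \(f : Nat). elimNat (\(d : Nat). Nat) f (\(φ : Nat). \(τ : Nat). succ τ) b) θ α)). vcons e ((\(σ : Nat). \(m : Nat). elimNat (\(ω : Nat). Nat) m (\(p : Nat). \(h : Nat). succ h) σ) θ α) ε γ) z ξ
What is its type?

inferred type:
  Pi (e : Type0). Pi (z : Nat). Pi (α : Nat). Vec e z -> Vec e α -> Vec e (elimNat (\(ξ : Nat). Nat) α (\(n : Nat). \(k : Nat). succ k) z)


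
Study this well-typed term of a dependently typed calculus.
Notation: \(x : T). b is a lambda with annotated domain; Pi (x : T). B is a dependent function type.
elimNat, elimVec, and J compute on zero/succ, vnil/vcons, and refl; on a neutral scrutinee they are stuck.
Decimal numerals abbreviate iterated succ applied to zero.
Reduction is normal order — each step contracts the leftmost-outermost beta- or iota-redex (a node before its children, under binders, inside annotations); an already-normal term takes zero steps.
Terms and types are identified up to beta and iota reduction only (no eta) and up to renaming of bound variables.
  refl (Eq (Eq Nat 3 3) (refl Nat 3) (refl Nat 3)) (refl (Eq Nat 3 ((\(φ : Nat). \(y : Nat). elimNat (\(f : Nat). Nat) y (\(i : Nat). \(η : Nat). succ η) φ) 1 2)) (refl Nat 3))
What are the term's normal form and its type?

normal form:
  refl (Eq (Eq Nat 3 3) (refl Nat 3) (refl Nat 3)) (refl (Eq Nat 3 3) (refl Nat 3))
type:
  Eq (Eq (Eq Nat 3 3) (refl Nat 3) (refl Nat 3)) (refl (Eq Nat 3 3) (refl Nat 3)) (refl (Eq Nat 3 3) (refl Nat 3))


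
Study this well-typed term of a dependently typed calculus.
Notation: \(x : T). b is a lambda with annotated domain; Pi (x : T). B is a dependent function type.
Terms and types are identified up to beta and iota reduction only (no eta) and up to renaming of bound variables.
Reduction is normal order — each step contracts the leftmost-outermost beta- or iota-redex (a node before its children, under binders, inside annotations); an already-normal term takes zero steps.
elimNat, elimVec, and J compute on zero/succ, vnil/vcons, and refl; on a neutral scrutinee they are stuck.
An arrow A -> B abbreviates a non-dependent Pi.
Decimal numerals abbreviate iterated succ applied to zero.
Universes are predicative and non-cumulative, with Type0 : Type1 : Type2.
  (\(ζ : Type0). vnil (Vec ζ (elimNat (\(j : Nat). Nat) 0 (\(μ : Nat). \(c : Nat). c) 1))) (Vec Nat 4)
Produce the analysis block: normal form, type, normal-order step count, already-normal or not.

reduced normal form:
  vnil (Vec (Vec Nat 4) 0)
inferred type:
  Vec (Vec (Vec Nat 4) 0) 0
normal-order step count: 5
already normal: no
first contracted redex: a beta-redex


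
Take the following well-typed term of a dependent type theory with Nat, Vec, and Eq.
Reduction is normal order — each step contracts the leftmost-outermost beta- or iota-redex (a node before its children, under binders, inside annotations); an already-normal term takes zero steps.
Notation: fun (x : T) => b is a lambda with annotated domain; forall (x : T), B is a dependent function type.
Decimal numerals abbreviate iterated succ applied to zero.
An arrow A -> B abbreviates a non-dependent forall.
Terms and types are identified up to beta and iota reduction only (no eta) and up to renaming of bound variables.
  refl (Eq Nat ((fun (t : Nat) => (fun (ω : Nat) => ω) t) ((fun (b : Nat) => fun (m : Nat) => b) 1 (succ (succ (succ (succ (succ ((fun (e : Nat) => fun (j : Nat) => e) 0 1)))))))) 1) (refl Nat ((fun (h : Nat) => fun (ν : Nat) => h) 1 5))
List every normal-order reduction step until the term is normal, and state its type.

reduction (normal order):
  refl (Eq Nat ((fun (t : Nat) => (fun (ω : Nat) => ω) t) ((fun (b : Nat) => fun (m : Nat) => b) 1 (succ (succ (succ (succ (succ ((fun (e : Nat) => fun (j : Nat) => e) 0 1)))))))) 1) (refl Nat ((fun (h : Nat) => fun (ν : Nat) => h) 1 5))
  ~> refl (Eq Nat ((fun (t : Nat) => t) ((fun (ω : Nat) => fun (b : Nat) => ω) 1 (succ (succ (succ (succ (succ ((fun (m : Nat) => fun (e : Nat) => m) 0 1)))))))) 1) (refl Nat ((fun (j : Nat) => fun (h : Nat) => j) 1 5))
  ~> refl (Eq Nat ((fun (t : Nat) => fun (ω : Nat) => t) 1 (succ (succ (succ (succ (succ ((fun (b : Nat) => fun (m : Nat) => b) 0 1))))))) 1) (refl Nat ((fun (e : Nat) => fun (j : Nat) => e) 1 5))
  ~> refl (Eq Nat ((fun (t : Nat) => 1) (succ (succ (succ (succ (succ ((fun (ω : Nat) => fun (b : Nat) => ω) 0 1))))))) 1) (refl Nat ((fun (m : Nat) => fun (e : Nat) => m) 1 5))
  ~> refl (Eq Nat 1 1) (refl Nat ((fun (t : Nat) => fun (ω : Nat) => t) 1 5))
  ~> refl (Eq Nat 1 1) (refl Nat ((fun (t : Nat) => 1) 5))
  ~> refl (Eq Nat 1 1) (refl Nat 1)
the term's type:
  Eq (Eq Nat 1 1) (refl Nat 1) (refl Nat 1)


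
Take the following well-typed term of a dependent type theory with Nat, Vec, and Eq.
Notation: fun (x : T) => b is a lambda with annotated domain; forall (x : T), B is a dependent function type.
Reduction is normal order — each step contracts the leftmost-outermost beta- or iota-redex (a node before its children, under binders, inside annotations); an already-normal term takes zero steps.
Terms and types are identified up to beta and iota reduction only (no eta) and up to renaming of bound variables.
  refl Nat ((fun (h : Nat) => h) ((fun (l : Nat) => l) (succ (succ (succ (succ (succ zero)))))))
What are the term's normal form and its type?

resulting normal form:
  refl Nat (succ (succ (succ (succ (succ zero)))))
the term's type:
  Eq Nat (succ (succ (succ (succ (succ zero))))) (succ (succ (succ (succ (succ zero)))))


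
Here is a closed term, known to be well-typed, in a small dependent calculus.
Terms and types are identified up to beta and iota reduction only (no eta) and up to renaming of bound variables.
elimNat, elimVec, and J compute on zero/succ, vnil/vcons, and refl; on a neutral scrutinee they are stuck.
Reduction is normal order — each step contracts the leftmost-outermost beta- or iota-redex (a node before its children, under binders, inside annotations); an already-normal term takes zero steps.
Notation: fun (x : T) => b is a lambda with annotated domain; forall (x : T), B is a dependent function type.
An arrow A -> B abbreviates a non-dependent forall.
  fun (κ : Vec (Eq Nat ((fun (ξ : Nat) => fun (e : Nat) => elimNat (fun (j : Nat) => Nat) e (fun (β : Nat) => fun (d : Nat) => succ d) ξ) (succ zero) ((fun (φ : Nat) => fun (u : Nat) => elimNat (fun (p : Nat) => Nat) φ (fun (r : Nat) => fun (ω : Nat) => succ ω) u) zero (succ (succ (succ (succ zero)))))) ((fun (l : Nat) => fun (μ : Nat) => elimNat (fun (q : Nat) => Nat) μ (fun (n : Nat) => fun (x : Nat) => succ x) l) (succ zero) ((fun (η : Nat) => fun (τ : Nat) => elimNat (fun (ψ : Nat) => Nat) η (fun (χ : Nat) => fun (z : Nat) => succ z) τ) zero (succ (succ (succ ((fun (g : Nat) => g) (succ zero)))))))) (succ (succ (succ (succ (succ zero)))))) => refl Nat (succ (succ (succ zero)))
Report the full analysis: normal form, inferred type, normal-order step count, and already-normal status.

resulting normal form:
  fun (κ : Vec (Eq Nat (succ (succ (succ (succ (succ zero))))) (succ (succ (succ (succ (succ zero)))))) (succ (succ (succ (succ (succ zero)))))) => refl Nat (succ (succ (succ zero)))
inferred type:
  Vec (Eq Nat (succ (succ (succ (succ (succ zero))))) (succ (succ (succ (succ (succ zero)))))) (succ (succ (succ (succ (succ zero))))) -> Eq Nat (succ (succ (succ zero))) (succ (succ (succ zero)))
reduction steps (normal order): 43
started in normal form: no
first contracted redex: a beta-redex


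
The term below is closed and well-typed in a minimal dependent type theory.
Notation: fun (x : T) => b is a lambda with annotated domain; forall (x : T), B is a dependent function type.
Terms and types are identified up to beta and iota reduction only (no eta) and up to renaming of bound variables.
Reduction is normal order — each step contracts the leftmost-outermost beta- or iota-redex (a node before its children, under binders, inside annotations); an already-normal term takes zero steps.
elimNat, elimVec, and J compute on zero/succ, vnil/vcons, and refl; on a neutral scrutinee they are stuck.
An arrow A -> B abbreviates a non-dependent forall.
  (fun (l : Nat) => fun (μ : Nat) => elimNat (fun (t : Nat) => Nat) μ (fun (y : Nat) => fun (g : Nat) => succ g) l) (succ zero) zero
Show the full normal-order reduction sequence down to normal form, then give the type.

normal-order reduction sequence:
  (fun (l : Nat) => fun (μ : Nat) => elimNat (fun (t : Nat) => Nat) μ (fun (y : Nat) => fun (g : Nat) => succ g) l) (succ zero) zero
  ~> (fun (l : Nat) => elimNat (fun (μ : Nat) => Nat) l (fun (t : Nat) => fun (y : Nat) => succ y) (succ zero)) zero
  ~> elimNat (fun (l : Nat) => Nat) zero (fun (μ : Nat) => fun (t : Nat) => succ t) (succ zero)
  ~> (fun (l : Nat) => fun (μ : Nat) => succ μ) zero (elimNat (fun (t : Nat) => Nat) zero (fun (y : Nat) => fun (g : Nat) => succ g) zero)
  ~> (fun (l : Nat) => succ l) (elimNat (fun (μ : Nat) => Nat) zero (fun (t : Nat) => fun (y : Nat) => succ y) zero)
  ~> succ (elimNat (fun (l : Nat) => Nat) zero (fun (μ : Nat) => fun (t : Nat) => succ t) zero)
  ~> succ zero
the term's type:
  Nat


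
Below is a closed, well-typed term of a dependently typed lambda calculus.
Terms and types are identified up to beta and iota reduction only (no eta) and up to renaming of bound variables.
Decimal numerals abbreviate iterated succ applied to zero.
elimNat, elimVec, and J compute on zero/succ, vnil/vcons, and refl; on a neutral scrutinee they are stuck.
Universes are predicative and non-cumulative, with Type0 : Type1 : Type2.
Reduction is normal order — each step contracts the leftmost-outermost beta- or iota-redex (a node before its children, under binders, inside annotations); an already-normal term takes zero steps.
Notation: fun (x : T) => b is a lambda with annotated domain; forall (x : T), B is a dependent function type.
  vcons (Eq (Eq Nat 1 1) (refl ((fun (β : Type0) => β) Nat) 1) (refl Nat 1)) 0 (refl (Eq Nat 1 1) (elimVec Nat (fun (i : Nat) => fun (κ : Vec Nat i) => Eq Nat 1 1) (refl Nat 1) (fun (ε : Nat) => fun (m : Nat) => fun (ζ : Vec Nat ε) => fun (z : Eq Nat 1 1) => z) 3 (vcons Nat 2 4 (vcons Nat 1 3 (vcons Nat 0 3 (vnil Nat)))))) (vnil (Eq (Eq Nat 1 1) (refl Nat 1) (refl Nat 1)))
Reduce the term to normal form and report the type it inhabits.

reduced normal form:
  vcons (Eq (Eq Nat 1 1) (refl Nat 1) (refl Nat 1)) 0 (refl (Eq Nat 1 1) (refl Nat 1)) (vnil (Eq (Eq Nat 1 1) (refl Nat 1) (refl Nat 1)))
inferred type:
  Vec (Eq (Eq Nat 1 1) (refl Nat 1) (refl Nat 1)) 1
observation: reduction starts at a beta-redex, and 17 normal-order steps reach the normal form.


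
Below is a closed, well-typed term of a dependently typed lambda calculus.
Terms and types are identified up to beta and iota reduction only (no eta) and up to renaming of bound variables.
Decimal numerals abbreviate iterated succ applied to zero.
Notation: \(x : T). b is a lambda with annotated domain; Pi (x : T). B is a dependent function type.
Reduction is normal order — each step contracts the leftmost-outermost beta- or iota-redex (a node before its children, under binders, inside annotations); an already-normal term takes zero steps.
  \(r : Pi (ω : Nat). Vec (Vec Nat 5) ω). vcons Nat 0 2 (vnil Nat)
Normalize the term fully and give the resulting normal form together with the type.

normal form:
  \(r : Pi (ω : Nat). Vec (Vec Nat 5) ω). vcons Nat 0 2 (vnil Nat)
the term's type:
  Pi (r : Pi (ω : Nat). Vec (Vec Nat 5) ω). Vec Nat 1
observation: the term is already in normal form.


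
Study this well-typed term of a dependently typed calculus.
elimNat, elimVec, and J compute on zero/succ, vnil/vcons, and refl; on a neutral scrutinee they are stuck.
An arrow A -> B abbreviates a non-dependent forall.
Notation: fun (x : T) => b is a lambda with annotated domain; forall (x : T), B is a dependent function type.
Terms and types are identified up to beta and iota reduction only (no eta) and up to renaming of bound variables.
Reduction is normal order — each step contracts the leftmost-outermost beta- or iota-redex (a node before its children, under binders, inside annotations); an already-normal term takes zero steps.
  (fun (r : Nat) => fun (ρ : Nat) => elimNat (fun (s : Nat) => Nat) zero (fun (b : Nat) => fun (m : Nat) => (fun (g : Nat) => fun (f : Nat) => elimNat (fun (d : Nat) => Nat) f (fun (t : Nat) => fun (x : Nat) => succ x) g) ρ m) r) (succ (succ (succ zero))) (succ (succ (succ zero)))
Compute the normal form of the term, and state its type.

reduced normal form:
  succ (succ (succ (succ (succ (succ (succ (succ (succ zero))))))))
type:
  Nat


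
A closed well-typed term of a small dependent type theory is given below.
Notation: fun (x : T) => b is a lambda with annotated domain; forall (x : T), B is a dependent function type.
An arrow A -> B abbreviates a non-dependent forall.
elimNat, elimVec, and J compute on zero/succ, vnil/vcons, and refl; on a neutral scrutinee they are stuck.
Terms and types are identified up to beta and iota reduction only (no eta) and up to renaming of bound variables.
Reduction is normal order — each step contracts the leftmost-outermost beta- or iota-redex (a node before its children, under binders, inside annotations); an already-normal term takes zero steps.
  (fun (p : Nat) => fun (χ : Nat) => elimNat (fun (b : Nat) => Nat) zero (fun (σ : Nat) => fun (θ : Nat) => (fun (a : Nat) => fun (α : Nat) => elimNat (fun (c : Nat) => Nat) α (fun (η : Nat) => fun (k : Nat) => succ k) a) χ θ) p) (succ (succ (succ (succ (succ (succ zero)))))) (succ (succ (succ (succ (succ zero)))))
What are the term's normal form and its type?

reduced normal form:
  succ (succ (succ (succ (succ (succ (succ (succ (succ (succ (succ (succ (succ (succ (succ (succ (succ (succ (succ (succ (succ (succ (succ (succ (succ (succ (succ (succ (succ (succ zero)))))))))))))))))))))))))))))
inferred type:
  Nat
observation: 129 normal-order steps separate the term from its normal form.


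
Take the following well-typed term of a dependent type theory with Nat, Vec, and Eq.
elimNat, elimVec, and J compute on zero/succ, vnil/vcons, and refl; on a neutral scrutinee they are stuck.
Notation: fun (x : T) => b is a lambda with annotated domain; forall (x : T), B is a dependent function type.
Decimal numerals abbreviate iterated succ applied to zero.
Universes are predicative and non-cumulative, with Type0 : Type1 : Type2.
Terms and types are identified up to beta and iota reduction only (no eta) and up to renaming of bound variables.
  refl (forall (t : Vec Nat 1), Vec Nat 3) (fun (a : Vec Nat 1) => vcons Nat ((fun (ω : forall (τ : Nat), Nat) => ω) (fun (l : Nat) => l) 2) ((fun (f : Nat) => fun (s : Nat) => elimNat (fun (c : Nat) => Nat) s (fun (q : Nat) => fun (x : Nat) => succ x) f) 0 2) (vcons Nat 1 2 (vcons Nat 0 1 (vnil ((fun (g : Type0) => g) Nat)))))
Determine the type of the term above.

type:
  Eq (forall (t : Vec Nat 1), Vec Nat 3) (fun (a : Vec Nat 1) => vcons Nat 2 2 (vcons Nat 1 2 (vcons Nat 0 1 (vnil Nat)))) (fun (ω : Vec Nat 1) => vcons Nat 2 2 (vcons Nat 1 2 (vcons Nat 0 1 (vnil Nat))))


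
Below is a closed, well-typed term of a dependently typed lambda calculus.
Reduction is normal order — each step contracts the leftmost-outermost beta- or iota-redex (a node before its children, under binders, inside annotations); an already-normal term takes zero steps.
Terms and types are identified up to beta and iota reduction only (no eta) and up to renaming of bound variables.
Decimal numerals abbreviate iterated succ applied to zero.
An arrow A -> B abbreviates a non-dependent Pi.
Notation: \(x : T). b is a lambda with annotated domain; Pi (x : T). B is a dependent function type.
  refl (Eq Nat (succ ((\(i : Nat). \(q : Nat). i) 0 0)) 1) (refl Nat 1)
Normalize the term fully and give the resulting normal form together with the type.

reduced normal form:
  refl (Eq Nat 1 1) (refl Nat 1)
inferred type:
  Eq (Eq Nat 1 1) (refl Nat 1) (refl Nat 1)
observation: reduction starts at a beta-redex, and 2 normal-order steps reach the normal form.


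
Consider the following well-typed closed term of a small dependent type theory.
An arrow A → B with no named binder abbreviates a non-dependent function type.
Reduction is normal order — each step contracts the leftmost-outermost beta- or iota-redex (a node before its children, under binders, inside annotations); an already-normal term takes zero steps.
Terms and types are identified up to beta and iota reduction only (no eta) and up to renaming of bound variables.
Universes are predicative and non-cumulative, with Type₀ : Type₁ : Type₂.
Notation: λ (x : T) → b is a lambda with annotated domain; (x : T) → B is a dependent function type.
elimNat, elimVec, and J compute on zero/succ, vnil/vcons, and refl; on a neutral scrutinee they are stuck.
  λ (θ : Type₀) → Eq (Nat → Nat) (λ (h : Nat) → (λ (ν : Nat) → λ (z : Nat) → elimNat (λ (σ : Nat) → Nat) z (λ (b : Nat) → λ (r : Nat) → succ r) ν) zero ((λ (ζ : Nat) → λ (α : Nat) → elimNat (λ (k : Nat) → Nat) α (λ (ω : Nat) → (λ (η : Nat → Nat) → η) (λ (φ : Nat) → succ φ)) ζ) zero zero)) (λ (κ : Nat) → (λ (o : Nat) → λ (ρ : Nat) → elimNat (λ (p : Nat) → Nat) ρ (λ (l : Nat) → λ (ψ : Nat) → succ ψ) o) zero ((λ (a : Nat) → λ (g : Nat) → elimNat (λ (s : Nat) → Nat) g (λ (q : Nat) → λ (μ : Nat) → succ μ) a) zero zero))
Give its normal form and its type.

normal form:
  λ (θ : Type₀) → Eq (Nat → Nat) (λ (h : Nat) → zero) (λ (ν : Nat) → zero)
type:
  Type₀ → Type₀
observation: the first redex contracted is a beta-redex; the normal form is reached in 12 normal-order steps.


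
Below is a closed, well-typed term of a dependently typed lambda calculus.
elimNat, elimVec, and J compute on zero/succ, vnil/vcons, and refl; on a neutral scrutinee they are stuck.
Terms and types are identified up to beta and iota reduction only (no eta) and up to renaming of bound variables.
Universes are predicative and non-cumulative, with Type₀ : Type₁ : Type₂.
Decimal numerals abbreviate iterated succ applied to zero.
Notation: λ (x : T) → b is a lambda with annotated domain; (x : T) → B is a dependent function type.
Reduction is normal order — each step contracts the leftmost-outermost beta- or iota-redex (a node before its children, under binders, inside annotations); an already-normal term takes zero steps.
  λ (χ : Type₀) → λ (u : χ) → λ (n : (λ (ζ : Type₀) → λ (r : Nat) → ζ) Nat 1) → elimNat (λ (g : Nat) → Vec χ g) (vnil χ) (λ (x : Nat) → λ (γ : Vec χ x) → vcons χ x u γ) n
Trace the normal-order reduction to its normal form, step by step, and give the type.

normal-order reduction:
  λ (χ : Type₀) → λ (u : χ) → λ (n : (λ (ζ : Type₀) → λ (r : Nat) → ζ) Nat 1) → elimNat (λ (g : Nat) → Vec χ g) (vnil χ) (λ (x : Nat) → λ (γ : Vec χ x) → vcons χ x u γ) n
  ~> λ (χ : Type₀) → λ (u : χ) → λ (n : (λ (ζ : Nat) → Nat) 1) → elimNat (λ (r : Nat) → Vec χ r) (vnil χ) (λ (g : Nat) → λ (x : Vec χ g) → vcons χ g u x) n
  ~> λ (χ : Type₀) → λ (u : χ) → λ (n : Nat) → elimNat (λ (ζ : Nat) → Vec χ ζ) (vnil χ) (λ (r : Nat) → λ (g : Vec χ r) → vcons χ r u g) n
the term's type:
  (χ : Type₀) → (u : χ) → (n : Nat) → Vec χ n


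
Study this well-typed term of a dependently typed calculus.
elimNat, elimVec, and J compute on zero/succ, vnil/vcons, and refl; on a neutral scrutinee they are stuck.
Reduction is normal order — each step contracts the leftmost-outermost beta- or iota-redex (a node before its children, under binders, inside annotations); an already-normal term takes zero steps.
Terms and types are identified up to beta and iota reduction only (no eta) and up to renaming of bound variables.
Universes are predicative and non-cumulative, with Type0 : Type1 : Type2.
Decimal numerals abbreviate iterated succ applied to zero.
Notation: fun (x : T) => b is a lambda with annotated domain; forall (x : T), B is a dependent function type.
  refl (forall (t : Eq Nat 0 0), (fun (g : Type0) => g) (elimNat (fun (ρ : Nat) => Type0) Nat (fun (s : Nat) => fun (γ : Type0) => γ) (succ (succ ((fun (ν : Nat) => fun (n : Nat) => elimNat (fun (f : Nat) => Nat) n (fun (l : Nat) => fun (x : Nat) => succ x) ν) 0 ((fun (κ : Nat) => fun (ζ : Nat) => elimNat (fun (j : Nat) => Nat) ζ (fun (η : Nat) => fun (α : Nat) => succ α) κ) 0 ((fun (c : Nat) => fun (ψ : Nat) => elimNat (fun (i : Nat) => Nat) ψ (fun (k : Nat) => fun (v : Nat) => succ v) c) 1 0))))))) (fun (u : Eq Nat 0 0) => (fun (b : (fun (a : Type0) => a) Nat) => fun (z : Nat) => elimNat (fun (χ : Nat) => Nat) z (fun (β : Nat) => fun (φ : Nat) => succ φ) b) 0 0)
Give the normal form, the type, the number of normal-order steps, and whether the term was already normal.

normal form:
  refl (forall (t : Eq Nat 0 0), Nat) (fun (g : Eq Nat 0 0) => 0)
the term's type:
  Eq (forall (t : Eq Nat 0 0), Nat) (fun (g : Eq Nat 0 0) => 0) (fun (ρ : Eq Nat 0 0) => 0)
normal-order step count: 26
started in normal form: no
first redex: a beta-redex


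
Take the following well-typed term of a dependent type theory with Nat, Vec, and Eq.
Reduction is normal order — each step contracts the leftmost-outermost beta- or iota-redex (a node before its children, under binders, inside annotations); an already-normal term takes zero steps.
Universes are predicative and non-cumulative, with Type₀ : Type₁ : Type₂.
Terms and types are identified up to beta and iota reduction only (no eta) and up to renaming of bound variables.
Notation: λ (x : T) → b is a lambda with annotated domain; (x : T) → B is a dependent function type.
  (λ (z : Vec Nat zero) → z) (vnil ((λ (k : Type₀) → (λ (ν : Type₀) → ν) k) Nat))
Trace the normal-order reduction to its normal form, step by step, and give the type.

normal-order reduction:
  (λ (z : Vec Nat zero) → z) (vnil ((λ (k : Type₀) → (λ (ν : Type₀) → ν) k) Nat))
  ~> vnil ((λ (z : Type₀) → (λ (k : Type₀) → k) z) Nat)
  ~> vnil ((λ (z : Type₀) → z) Nat)
  ~> vnil Nat
the term's type:
  Vec Nat zero


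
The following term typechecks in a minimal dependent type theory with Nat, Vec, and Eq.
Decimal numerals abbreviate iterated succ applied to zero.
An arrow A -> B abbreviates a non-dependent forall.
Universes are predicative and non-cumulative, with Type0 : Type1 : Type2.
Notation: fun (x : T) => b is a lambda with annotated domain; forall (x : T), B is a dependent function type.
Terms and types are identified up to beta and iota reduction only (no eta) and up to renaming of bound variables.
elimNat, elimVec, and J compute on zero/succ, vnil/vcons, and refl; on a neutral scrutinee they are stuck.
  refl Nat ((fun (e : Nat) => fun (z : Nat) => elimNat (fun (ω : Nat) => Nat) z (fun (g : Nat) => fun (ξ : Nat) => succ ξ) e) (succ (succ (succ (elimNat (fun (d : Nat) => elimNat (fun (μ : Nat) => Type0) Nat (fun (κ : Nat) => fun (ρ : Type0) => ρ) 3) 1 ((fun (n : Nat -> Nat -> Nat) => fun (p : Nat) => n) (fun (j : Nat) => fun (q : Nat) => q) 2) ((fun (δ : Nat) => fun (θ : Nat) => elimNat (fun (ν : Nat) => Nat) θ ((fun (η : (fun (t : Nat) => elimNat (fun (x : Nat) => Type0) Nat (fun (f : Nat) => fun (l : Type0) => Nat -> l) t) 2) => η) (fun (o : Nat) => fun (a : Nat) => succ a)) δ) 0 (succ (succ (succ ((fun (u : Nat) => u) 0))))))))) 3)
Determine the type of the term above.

type:
  Eq Nat 7 7


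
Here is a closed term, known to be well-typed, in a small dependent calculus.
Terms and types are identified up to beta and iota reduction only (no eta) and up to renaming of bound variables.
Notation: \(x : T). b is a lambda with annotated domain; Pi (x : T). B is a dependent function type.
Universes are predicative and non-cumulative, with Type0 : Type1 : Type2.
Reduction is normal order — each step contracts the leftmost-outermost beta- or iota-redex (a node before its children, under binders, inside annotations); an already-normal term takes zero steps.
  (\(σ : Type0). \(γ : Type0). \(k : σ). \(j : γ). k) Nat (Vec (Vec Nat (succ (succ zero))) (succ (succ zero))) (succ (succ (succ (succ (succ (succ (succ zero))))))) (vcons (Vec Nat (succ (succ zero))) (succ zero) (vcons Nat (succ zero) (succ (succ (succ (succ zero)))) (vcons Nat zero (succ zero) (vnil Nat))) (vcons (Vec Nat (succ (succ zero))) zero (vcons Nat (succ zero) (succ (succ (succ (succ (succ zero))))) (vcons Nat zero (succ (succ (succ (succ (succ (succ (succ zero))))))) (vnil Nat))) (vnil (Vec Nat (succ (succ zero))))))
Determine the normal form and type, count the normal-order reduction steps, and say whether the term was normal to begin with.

normal form:
  succ (succ (succ (succ (succ (succ (succ zero))))))
type:
  Nat
reduction steps (normal order): 4
term was already normal: no
first contracted redex: a beta-redex


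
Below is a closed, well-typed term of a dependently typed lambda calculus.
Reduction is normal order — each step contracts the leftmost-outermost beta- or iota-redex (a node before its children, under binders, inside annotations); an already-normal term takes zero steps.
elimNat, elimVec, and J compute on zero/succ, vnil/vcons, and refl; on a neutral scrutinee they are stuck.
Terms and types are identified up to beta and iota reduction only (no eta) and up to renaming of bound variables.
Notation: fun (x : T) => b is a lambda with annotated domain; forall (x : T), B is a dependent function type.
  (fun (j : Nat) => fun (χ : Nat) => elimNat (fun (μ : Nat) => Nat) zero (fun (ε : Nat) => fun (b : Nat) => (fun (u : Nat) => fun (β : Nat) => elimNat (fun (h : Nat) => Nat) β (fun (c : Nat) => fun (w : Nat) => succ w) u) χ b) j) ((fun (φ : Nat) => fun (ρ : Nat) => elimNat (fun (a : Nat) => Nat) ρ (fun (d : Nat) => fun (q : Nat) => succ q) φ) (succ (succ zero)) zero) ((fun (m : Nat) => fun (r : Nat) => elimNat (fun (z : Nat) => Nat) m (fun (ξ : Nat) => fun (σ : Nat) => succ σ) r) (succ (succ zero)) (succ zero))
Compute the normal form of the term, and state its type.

reduced normal form:
  succ (succ (succ (succ (succ (succ zero)))))
the term's type:
  Nat
observation: contracting a beta-redex first, the term normalizes in 36 steps.


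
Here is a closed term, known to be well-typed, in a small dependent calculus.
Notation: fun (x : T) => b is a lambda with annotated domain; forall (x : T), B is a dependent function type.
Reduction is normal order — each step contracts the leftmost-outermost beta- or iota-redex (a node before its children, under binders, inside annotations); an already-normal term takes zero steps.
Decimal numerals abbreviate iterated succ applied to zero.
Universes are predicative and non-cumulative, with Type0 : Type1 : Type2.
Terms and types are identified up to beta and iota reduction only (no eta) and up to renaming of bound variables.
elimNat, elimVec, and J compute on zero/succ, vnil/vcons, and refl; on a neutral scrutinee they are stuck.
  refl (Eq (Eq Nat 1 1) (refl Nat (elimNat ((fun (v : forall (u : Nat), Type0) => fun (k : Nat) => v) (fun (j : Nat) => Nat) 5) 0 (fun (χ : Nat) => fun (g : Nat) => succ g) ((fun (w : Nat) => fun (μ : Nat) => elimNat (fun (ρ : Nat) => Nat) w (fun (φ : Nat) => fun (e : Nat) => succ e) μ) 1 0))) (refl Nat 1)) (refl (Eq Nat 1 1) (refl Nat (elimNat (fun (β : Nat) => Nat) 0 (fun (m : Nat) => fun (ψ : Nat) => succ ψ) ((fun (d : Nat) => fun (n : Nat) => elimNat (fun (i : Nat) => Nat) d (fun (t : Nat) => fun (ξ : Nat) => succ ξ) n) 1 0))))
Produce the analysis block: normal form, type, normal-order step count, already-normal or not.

normal form:
  refl (Eq (Eq Nat 1 1) (refl Nat 1) (refl Nat 1)) (refl (Eq Nat 1 1) (refl Nat 1))
the term's type:
  Eq (Eq (Eq Nat 1 1) (refl Nat 1) (refl Nat 1)) (refl (Eq Nat 1 1) (refl Nat 1)) (refl (Eq Nat 1 1) (refl Nat 1))
steps to reach normal form (normal order): 16
started in normal form: no
first contracted redex: a beta-redex


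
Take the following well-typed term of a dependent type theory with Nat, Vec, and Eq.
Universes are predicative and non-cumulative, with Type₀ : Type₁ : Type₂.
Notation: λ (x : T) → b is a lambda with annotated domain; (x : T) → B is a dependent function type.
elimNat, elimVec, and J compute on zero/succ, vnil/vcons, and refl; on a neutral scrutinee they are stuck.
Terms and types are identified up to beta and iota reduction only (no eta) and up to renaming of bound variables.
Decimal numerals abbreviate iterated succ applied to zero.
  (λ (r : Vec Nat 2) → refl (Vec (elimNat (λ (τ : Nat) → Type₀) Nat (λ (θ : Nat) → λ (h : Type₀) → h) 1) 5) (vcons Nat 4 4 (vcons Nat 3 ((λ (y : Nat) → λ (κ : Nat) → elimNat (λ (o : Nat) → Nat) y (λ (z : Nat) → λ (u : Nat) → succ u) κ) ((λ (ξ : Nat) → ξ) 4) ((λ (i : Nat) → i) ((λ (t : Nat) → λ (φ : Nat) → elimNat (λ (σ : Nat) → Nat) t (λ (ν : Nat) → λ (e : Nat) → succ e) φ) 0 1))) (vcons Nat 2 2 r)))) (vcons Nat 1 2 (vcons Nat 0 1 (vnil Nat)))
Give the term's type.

type:
  Eq (Vec Nat 5) (vcons Nat 4 4 (vcons Nat 3 5 (vcons Nat 2 2 (vcons Nat 1 2 (vcons Nat 0 1 (vnil Nat)))))) (vcons Nat 4 4 (vcons Nat 3 5 (vcons Nat 2 2 (vcons Nat 1 2 (vcons Nat 0 1 (vnil Nat))))))
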